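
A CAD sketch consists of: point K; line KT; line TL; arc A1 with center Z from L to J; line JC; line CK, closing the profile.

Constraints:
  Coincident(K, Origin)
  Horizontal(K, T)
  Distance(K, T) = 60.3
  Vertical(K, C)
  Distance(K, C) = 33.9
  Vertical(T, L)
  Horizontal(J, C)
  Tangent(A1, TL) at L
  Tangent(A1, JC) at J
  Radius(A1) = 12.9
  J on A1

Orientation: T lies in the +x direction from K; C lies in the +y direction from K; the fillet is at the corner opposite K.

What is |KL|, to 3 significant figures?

63.9

K is at the origin; KT is horizontal with |KT| = 60.3 and T on the +x side, so T = (60.3, 0.00). KC is vertical with |KC| = 33.9 and C on the +y side, so C = (0.00, 33.9). The virtual corner opposite K is at (60.3, 33.9). The tangent condition forces ZL to be normal to TL and since A1 is tangent to JC there, ZJ ⟂ JC, with radius 12.9, so the center Z sits 12.9 in from both sides at Z = (47.4, 21.0). That places the tangent points at L = (60.3, 21.0) on TL and J = (47.4, 33.9) on JC. Then |KL| = |L − K| = 63.9.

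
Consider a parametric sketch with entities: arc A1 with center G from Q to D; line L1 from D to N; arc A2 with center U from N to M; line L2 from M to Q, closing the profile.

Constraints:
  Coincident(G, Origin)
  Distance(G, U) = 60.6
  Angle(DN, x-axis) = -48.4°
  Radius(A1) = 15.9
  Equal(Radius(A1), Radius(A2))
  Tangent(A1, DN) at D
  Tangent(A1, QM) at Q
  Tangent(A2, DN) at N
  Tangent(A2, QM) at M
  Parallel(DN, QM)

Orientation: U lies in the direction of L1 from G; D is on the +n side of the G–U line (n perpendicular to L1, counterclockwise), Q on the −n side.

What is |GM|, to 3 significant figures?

62.7

The slot axis is L1's direction at -48.4°, so u = (cos -48.4°, sin -48.4°) = (0.664, -0.748) and n = (−sin -48.4°, cos -48.4°) = (0.748, 0.664). G is at the origin and U lies 60.6 along u from G, so U = 60.6·u = (40.2, -45.3). Tangency of A1 to both parallel lines with radius 15.9 puts D and Q at G ± 15.9·n: D = (11.9, 10.6), Q = (-11.9, -10.6). Equal radii place N and M the same way about U: N = U + 15.9·n = (52.1, -34.8), M = U − 15.9·n = (28.3, -55.9). Then |GM| = |M − G| = 62.7.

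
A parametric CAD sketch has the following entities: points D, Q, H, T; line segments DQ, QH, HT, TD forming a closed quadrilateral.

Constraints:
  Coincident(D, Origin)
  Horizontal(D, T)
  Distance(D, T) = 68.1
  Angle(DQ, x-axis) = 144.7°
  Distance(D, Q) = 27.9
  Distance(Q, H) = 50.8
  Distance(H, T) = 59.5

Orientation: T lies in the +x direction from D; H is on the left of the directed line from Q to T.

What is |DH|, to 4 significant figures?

44.81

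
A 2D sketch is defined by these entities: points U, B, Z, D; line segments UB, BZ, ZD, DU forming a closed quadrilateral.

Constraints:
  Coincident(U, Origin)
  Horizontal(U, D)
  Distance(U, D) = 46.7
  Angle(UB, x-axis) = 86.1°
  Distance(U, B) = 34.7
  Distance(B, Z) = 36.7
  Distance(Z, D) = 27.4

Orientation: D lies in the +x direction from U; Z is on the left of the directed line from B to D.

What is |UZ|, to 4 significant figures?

46.07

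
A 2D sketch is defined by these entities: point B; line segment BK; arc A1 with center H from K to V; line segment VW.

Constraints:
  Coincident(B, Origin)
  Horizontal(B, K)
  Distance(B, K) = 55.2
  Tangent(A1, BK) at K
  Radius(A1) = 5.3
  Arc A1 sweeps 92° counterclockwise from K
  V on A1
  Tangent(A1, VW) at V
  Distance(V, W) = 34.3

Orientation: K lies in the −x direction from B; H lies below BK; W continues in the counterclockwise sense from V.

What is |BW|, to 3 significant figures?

71.4

On A1, K sits at bearing 90° from H; a 92° counterclockwise sweep puts V at bearing 182°, so V = H + 5.3·(cos 182°, sin 182°) = (-60.5, -5.48). The tangent condition forces HV to be normal to VW, so VW runs along (−sin 182°, cos 182°); with |VW| = 34.3, W = (-59.3, -39.8). Then |BW| = |W − B| = 71.4.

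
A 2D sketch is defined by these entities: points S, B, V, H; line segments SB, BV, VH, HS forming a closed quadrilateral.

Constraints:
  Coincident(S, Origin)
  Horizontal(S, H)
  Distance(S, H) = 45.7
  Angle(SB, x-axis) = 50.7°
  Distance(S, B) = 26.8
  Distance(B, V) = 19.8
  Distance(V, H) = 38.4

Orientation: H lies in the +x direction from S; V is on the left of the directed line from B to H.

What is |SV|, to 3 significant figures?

46.6

S is at the origin; S and H share the same y with |SH| = 45.7 and H in +x, so H = (45.7, 0). SB runs at 50.7° with |SB| = 26.8, so B = (17.0, 20.7). V is determined by |BV| = 19.8 and |VH| = 38.4 together: it lies at the intersection of circle(B, 19.8) and circle(H, 38.4). With |BH| = 35.4, the foot of the radical line on BH is 2.44 from B and the perpendicular offset is √(19.8² − 2.44²) = 19.6. Taking the left-of-BH solution: V = (30.5, 35.2).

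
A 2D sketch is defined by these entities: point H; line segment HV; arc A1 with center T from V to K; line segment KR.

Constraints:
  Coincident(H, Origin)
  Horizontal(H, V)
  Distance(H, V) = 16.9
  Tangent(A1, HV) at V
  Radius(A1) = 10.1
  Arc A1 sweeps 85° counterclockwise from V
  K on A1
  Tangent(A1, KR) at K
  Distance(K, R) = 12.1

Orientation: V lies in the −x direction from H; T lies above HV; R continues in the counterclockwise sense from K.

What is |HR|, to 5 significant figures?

22.046

On A1, V sits at bearing -90° from T; an 85° counterclockwise sweep puts K at bearing -5°, so K = T + 10.1·(cos -5°, sin -5°) = (-6.8384, 9.2197). A1 meets KR tangentially, so TK is at right angles to KR, so KR runs along (−sin -5°, cos -5°); with |KR| = 12.1, R = (-5.7838, 21.274). Then |HR| = |R − H| = 22.046.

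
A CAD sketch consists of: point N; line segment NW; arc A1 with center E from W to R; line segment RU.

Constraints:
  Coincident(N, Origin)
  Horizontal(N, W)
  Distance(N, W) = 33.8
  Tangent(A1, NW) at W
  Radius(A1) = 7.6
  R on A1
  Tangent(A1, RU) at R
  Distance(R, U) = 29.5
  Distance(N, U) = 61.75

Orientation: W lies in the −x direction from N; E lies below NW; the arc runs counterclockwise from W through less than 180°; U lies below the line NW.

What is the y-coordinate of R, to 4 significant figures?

-4.287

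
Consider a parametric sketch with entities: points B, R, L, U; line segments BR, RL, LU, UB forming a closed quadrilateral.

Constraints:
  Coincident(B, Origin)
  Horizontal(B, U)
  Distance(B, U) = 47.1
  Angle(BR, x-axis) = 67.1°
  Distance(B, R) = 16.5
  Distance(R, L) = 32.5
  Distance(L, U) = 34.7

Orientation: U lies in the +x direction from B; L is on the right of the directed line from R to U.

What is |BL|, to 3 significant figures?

22.6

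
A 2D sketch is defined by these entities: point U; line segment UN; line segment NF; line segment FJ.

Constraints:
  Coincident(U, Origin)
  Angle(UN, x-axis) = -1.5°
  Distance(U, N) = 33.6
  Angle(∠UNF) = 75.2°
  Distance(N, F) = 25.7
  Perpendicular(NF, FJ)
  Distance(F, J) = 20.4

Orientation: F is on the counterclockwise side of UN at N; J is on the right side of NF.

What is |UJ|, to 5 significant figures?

55.586

∠UNF = 75.2°, so NF runs at -1.5° + (180° − 75.2°) = 103.30° from the x-axis; with |NF| = 25.7, F = N + 25.7·(cos 103.30°, sin 103.30°) = (27.676, 24.131). NF ⟂ FJ; with |FJ| = 20.4 on the right of NF, J = F + 20.4·(0.97318, 0.23005) = (47.529, 28.824). Then |UJ| = |J − U| = 55.586.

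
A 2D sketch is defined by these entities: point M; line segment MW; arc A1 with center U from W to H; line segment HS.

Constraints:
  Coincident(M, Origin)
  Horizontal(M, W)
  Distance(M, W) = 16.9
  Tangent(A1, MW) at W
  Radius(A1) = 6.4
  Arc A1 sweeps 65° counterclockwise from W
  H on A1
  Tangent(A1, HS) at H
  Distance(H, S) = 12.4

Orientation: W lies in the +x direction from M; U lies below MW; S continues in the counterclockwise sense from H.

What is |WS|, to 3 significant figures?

18.6

On A1, W sits at bearing 90° from U; a 65° counterclockwise sweep puts H at bearing 155°, so H = U + 6.4·(cos 155°, sin 155°) = (11.1, -3.70). The tangent condition forces UH to be normal to HS, so HS runs along (−sin 155°, cos 155°); with |HS| = 12.4, S = (5.86, -14.9). Then |WS| = |S − W| = 18.6.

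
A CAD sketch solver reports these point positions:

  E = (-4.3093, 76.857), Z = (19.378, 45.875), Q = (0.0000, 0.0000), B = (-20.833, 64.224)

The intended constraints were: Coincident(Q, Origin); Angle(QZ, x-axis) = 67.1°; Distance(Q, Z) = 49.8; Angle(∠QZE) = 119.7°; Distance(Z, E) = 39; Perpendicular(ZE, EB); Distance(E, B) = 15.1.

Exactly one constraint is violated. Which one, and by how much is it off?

Distance(E, B) = 15.1 — off by 5.70.

Q = (0.00, 0.00) ✓; QZ at 67.10° ✓; |QZ| = 49.80 ✓; ∠QZE = 119.7° ✓; |ZE| = 39.00 ✓; ∠(ZE, EB) = 90.00° ✓; |EB| = 20.80 ✗.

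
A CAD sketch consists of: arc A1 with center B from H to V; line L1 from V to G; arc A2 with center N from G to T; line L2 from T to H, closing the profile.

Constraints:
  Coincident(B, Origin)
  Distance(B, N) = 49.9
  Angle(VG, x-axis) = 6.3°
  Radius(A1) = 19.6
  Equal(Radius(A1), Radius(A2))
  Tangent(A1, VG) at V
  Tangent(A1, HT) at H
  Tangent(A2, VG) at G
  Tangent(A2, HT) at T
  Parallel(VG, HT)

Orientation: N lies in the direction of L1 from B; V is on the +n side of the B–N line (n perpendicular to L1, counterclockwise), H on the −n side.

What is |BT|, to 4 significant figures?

53.61

The slot axis is L1's direction at 6.3°, so u = (cos 6.3°, sin 6.3°) = (0.9940, 0.1097) and n = (−sin 6.3°, cos 6.3°) = (-0.1097, 0.9940). B is at the origin and N lies 49.9 along u from B, so N = 49.9·u = (49.60, 5.476). Tangency of A1 to both parallel lines with radius 19.6 puts V and H at B ± 19.6·n: V = (-2.151, 19.48), H = (2.151, -19.48). Equal radii place G and T the same way about N: G = N + 19.6·n = (47.45, 24.96), T = N − 19.6·n = (51.75, -14.01). Then |BT| = |T − B| = 53.61.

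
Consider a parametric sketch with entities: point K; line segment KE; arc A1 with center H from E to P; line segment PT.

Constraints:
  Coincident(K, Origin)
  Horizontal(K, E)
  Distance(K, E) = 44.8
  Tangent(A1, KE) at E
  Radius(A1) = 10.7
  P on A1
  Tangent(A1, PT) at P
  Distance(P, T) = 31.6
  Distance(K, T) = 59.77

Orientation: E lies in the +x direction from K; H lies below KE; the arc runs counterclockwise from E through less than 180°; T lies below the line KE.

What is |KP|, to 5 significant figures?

36.644

Checks: ∠(HE, EK) = 90.00° ✓; |HP| = 10.70 ✓; ∠(HP, PT) = 90.00° ✓; |PT| = 31.60 ✓; |KT| = 59.77 ✓.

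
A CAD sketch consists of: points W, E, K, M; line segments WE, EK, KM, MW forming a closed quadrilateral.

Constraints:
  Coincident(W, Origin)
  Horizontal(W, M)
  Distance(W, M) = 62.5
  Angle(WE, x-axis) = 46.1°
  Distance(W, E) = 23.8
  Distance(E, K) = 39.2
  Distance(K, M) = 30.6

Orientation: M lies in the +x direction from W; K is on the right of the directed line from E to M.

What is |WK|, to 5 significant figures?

40.215

W is at the origin; W and M share the same y with |WM| = 62.5 and M in +x, so M = (62.5, 0). WE runs at 46.1° with |WE| = 23.8, so E = (16.503, 17.149). K is determined by |EK| = 39.2 and |KM| = 30.6 together: it lies at the intersection of circle(E, 39.2) and circle(M, 30.6). With |EM| = 49.090, the foot of the radical line on EM is 30.659 from E and the perpendicular offset is √(39.2² − 30.659²) = 24.427. Taking the right-of-EM solution: K = (36.697, -16.449).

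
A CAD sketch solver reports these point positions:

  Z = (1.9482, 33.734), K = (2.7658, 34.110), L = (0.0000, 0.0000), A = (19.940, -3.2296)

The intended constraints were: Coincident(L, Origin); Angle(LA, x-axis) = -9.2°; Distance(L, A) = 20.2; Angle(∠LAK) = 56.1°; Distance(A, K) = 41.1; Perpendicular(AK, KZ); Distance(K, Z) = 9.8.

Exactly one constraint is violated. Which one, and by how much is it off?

Distance(K, Z) = 9.8 — off by 8.90.

L = (0.00, 0.00) ✓; LA at -9.200° ✓; |LA| = 20.20 ✓; ∠LAK = 56.10° ✓; |AK| = 41.10 ✓; ∠(AK, KZ) = 90.00° ✓; |KZ| = 0.8999 ✗.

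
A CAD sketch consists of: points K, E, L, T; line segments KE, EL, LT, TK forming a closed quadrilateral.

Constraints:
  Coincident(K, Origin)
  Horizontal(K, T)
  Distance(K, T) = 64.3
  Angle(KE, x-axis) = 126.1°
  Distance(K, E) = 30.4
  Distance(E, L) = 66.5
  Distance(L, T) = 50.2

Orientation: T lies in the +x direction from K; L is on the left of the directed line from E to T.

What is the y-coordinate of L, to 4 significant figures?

46.31

K is at the origin; KT is horizontal with |KT| = 64.3 and T in +x, so T = (64.3, 0). KE runs at 126.1° with |KE| = 30.4, so E = (-17.91, 24.56). L is determined by |EL| = 66.5 and |LT| = 50.2 together: it lies at the intersection of circle(E, 66.5) and circle(T, 50.2). With |ET| = 85.80, the foot of the radical line on ET is 53.99 from E and the perpendicular offset is √(66.5² − 53.99²) = 38.83. Taking the left-of-ET solution: L = (44.93, 46.31).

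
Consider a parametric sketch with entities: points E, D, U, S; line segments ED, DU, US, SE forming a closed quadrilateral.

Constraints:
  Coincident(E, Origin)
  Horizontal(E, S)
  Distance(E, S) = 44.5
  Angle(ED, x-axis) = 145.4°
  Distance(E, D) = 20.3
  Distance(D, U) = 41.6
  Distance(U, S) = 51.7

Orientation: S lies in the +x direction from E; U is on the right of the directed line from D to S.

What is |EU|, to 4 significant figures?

26.52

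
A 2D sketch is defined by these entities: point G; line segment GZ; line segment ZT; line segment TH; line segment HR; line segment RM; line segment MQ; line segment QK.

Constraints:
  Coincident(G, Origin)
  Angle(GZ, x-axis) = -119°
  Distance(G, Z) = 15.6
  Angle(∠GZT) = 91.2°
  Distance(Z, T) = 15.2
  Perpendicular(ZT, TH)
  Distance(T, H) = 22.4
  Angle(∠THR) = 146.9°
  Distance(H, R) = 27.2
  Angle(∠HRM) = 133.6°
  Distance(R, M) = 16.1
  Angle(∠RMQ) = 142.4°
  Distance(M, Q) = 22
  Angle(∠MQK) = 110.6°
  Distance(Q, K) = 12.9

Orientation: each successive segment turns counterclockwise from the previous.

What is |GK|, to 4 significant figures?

34.66

G is at the origin; GZ runs at -119.0° with length 15.6, so Z = (-7.563, -13.64). ∠GZT = 91.2° gives ZT at -30.20° from the x-axis; with |ZT| = 15.2, T = (5.574, -21.29). ZT is perpendicular to TH, so TH runs at 59.80°; with |TH| = 22.4, H = (16.84, -1.930). ∠THR = 146.9° gives HR at 92.90° from the x-axis; with |HR| = 27.2, R = (15.47, 25.23). ∠HRM = 133.6° gives RM at 139.3° from the x-axis; with |RM| = 16.1, M = (3.260, 35.73). ∠RMQ = 142.4° gives MQ at 176.9° from the x-axis; with |MQ| = 22.0, Q = (-18.71, 36.92). ∠MQK = 110.6° gives QK at -113.7° from the x-axis; with |QK| = 12.9, K = (-23.89, 25.11). Then |GK| = |K − G| = 34.66.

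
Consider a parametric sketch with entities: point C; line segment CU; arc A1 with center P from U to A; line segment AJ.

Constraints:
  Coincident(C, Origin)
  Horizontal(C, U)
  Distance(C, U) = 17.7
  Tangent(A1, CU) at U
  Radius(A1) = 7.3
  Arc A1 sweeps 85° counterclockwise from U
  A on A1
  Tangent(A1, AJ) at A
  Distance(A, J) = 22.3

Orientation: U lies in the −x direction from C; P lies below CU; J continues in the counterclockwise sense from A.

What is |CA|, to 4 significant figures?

25.85

The tangent condition forces PU to be normal to CU, so P = U + (0, -7.3) = (-17.70, -7.300). On A1, U sits at bearing 90° from P; an 85° counterclockwise sweep puts A at bearing 175°, so A = P + 7.3·(cos 175°, sin 175°) = (-24.97, -6.664). Then |CA| = |A − C| = 25.85.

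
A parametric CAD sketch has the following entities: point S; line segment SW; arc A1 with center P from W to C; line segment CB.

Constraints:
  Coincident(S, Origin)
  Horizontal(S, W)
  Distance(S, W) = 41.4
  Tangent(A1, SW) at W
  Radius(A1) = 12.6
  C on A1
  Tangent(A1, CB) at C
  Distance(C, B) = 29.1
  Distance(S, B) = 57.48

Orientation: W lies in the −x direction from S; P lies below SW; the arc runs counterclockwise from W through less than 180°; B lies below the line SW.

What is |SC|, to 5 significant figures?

55.564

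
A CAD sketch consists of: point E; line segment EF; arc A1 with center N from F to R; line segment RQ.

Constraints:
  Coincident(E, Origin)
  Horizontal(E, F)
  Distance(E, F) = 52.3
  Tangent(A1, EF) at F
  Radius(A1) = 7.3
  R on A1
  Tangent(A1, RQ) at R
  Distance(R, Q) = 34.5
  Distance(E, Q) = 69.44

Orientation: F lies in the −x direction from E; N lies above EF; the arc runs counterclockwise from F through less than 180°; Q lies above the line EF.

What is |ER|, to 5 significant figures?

46.245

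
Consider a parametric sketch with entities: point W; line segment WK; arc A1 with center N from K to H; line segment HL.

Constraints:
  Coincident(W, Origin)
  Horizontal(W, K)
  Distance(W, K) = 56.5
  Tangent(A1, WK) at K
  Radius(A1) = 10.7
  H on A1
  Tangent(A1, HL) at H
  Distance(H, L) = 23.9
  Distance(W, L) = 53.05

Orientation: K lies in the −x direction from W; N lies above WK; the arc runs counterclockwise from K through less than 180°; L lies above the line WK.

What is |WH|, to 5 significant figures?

46.807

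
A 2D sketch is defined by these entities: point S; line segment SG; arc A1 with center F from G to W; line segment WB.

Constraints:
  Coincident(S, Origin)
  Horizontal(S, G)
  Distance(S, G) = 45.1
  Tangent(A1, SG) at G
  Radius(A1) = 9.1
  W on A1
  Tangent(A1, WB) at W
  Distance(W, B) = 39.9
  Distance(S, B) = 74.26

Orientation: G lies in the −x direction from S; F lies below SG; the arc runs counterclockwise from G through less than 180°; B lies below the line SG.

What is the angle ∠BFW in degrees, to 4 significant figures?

77.15°

Checks: |FW| = 9.100 ✓; ∠(FW, WB) = 90.00° ✓; |WB| = 39.90 ✓; |SB| = 74.26 ✓.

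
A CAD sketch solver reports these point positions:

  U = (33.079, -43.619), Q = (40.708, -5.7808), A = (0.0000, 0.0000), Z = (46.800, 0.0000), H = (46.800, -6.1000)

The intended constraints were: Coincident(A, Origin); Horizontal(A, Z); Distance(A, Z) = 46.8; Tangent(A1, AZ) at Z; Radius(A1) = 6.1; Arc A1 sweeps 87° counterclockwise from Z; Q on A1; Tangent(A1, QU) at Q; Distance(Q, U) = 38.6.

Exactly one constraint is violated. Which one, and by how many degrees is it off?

Tangent(A1, QU) at Q — off by 8.40°.

A = (0.00, 0.00) ✓; A.y = 0.00, Z.y = 0.00 ✓; |AZ| = 46.80 ✓; ∠(HZ, ZA) = 90.00° ✓; |HZ| = 6.100 ✓; bearing(H→Q) − bearing(H→Z) = 87.00° ✓; |HQ| = 6.100 ✓; ∠(HQ, QU) = 98.40° ✗; |QU| = 38.60 ✓.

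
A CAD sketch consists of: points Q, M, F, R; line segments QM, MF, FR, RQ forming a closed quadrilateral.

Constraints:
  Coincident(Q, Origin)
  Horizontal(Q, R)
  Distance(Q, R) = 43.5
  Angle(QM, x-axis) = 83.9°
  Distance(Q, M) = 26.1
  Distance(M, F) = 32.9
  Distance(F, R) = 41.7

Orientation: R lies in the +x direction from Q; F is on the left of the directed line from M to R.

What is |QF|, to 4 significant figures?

51.65

Checks: |MF| = 32.90 ✓; |FR| = 41.70 ✓.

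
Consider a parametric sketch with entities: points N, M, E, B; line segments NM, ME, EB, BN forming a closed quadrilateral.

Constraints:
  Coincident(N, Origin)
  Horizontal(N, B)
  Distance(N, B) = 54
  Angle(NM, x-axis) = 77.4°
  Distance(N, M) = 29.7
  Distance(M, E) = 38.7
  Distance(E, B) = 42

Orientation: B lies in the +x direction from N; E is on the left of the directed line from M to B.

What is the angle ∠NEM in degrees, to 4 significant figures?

25.61°

Checks: |ME| = 38.70 ✓; |EB| = 42.00 ✓.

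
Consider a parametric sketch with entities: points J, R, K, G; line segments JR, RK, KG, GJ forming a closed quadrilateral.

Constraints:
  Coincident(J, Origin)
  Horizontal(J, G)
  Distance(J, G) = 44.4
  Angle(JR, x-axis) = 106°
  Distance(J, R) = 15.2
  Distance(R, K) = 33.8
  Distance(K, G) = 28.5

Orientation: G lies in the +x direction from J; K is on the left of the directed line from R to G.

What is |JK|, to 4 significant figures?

36.91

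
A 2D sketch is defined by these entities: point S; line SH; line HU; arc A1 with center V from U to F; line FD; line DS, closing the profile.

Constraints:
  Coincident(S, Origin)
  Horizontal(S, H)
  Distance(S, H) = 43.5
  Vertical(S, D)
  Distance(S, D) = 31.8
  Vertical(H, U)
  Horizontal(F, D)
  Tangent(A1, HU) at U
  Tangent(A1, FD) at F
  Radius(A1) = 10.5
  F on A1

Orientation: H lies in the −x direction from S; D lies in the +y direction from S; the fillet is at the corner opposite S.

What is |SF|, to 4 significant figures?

45.83

S is at the origin; SH is horizontal with |SH| = 43.5 and H on the −x side, so H = (-43.50, 0.000). SD is vertical with |SD| = 31.8 and D on the +y side, so D = (0.000, 31.80). The virtual corner opposite S is at (-43.50, 31.80). The tangent condition forces VU to be normal to HU and tangency of A1 to FD means the radius VF is perpendicular to FD, with radius 10.5, so the center V sits 10.5 in from both sides at V = (-33.00, 21.30). That places the tangent points at U = (-43.50, 21.30) on HU and F = (-33.00, 31.80) on FD. Then |SF| = |F − S| = 45.83.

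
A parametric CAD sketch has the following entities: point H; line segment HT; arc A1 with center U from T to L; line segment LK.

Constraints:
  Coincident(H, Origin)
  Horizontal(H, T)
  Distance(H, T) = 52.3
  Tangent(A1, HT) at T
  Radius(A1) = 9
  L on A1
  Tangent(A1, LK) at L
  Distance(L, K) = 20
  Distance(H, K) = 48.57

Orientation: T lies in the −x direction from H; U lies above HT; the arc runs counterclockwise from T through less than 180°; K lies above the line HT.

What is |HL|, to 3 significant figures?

44.1

H is at the origin; HT is horizontal with |HT| = 52.3 and T on the −x side, so T = (-52.3, 0.00). Since A1 is tangent to HT there, UT ⟂ HT, so U = T + (0, 9) = (-52.3, 9.00). Since UL ⟂ LK (tangency), |UK| = √(9.0² + 20.0²) = 21.9 regardless of where L sits on A1. So K lies on both circle(H, 48.57) and circle(U, 21.9); the above-HT intersection is K = (-40.2, 27.3). L is the foot of the tangent from K: L = (-43.4, 7.54).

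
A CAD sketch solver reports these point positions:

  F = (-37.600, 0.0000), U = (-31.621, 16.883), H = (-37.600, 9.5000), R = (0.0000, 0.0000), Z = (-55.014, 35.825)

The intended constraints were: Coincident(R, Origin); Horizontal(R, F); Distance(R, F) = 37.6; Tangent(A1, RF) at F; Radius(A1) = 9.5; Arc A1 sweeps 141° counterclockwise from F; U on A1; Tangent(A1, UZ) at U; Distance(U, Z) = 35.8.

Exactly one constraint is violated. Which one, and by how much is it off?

Distance(U, Z) = 35.8 — off by 5.70.

R = (0.00, 0.00) ✓; R.y = 0.00, F.y = 0.00 ✓; |RF| = 37.60 ✓; ∠(HF, FR) = 90.00° ✓; |HF| = 9.500 ✓; bearing(H→U) − bearing(H→F) = 141.0° ✓; |HU| = 9.500 ✓; ∠(HU, UZ) = 90.00° ✓; |UZ| = 30.10 ✗.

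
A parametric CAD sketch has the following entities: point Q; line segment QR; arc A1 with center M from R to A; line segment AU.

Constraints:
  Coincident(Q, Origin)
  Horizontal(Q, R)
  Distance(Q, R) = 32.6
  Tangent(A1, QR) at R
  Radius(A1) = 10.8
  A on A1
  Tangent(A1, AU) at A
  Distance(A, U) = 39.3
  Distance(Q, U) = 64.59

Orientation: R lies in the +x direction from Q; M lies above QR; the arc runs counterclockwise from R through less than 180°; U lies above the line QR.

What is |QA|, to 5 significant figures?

44.930

Checks: ∠(MR, RQ) = 90.00° ✓; |MR| = 10.80 ✓; |MA| = 10.80 ✓; ∠(MA, AU) = 90.00° ✓; |AU| = 39.30 ✓; |QU| = 64.59 ✓.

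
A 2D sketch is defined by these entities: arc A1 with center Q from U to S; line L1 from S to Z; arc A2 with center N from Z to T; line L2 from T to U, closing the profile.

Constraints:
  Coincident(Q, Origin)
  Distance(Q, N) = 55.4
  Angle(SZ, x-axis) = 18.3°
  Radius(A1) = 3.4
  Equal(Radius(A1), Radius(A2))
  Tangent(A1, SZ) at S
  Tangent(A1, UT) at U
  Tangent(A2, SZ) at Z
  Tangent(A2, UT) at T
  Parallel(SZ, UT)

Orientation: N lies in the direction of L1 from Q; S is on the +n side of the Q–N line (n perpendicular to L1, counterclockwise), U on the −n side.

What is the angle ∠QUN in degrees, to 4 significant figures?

86.49°

Q is at the origin and N lies 55.4 along u from Q, so N = 55.4·u = (52.60, 17.40). Tangency of A1 to both parallel lines with radius 3.4 puts S and U at Q ± 3.4·n: S = (-1.068, 3.228), U = (1.068, -3.228). Then cos ∠QUN = UQ·UN / (|UQ||UN|), giving 86.49°.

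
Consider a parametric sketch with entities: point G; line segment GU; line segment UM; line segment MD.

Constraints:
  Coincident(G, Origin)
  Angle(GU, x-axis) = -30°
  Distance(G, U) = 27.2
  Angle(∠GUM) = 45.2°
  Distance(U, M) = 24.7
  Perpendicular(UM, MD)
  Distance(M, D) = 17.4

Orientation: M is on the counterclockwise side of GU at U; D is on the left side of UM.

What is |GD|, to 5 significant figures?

5.8511

∠GUM = 45.2°, so UM runs at -30.0° + (180° − 45.2°) = 104.80° from the x-axis; with |UM| = 24.7, M = U + 24.7·(cos 104.80°, sin 104.80°) = (17.246, 10.281). UM is perpendicular to MD; with |MD| = 17.4 on the left of UM, D = M + 17.4·(-0.96682, -0.25545) = (0.42365, 5.8358). Then |GD| = |D − G| = 5.8511.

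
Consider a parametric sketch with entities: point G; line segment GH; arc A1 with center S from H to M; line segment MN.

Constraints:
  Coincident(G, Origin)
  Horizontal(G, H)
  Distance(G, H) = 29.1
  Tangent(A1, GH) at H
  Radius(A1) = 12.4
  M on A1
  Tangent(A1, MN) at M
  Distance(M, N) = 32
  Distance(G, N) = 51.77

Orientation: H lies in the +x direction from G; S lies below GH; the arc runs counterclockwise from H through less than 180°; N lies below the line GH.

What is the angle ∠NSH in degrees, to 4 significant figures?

170.3°

Checks: |SM| = 12.40 ✓; ∠(SM, MN) = 90.00° ✓; |MN| = 32.00 ✓; |GN| = 51.77 ✓.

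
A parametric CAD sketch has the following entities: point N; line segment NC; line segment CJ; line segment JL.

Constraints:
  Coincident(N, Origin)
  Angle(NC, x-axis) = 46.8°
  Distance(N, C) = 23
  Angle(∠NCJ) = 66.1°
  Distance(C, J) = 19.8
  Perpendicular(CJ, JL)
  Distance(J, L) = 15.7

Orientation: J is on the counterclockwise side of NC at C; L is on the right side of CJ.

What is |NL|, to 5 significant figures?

38.194

N is at the origin; NC runs at 46.8° with length 23.0, so C = 23.0·(cos 46.8°, sin 46.8°) = (15.745, 16.766). ∠NCJ = 66.1°, so CJ runs at 46.8° + (180° − 66.1°) = 160.70° from the x-axis; with |CJ| = 19.8, J = C + 19.8·(cos 160.70°, sin 160.70°) = (-2.9427, 23.310). The perpendicularity gives JL at right angles to CJ; with |JL| = 15.7 on the right of CJ, L = J + 15.7·(0.33051, 0.94380) = (2.2464, 38.128). Then |NL| = |L − N| = 38.194.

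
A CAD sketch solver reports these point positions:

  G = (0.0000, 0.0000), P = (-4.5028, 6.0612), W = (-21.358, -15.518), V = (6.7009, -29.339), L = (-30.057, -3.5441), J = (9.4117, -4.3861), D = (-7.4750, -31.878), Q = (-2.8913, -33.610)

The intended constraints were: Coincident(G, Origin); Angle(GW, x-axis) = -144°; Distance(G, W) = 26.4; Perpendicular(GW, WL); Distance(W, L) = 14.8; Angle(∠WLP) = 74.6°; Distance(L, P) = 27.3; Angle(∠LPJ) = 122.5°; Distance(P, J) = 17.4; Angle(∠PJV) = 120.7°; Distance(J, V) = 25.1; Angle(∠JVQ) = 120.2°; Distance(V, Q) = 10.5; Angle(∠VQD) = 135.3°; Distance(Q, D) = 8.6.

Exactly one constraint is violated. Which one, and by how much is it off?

Distance(Q, D) = 8.6 — off by 3.70.

G = (0.00, 0.00) ✓; GW at -144.0° ✓; |GW| = 26.40 ✓; ∠(GW, WL) = 90.00° ✓; |WL| = 14.80 ✓; ∠WLP = 74.60° ✓; |LP| = 27.30 ✓; ∠LPJ = 122.5° ✓; |PJ| = 17.40 ✓; ∠PJV = 120.7° ✓; |JV| = 25.10 ✓; ∠JVQ = 120.2° ✓; |VQ| = 10.50 ✓; ∠VQD = 135.3° ✓; |QD| = 4.900 ✗.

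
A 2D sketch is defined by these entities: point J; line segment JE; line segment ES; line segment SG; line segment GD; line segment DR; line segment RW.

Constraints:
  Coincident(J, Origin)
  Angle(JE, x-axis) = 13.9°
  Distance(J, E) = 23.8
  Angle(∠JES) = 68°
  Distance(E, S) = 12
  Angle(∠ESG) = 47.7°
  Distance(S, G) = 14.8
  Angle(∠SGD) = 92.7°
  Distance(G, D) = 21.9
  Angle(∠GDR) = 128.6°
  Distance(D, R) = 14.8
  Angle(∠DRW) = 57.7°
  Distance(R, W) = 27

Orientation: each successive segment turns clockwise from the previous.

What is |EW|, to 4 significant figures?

8.530

J is at the origin; JE runs at 13.9° with length 23.8, so E = (23.10, 5.717). ∠JES = 68.0° gives ES at -98.10° from the x-axis; with |ES| = 12.0, S = (21.41, -6.163). ∠ESG = 47.7° gives SG at 129.6° from the x-axis; with |SG| = 14.8, G = (11.98, 5.241). ∠SGD = 92.7° gives GD at 42.30° from the x-axis; with |GD| = 21.9, D = (28.18, 19.98). ∠GDR = 128.6° gives DR at -9.100° from the x-axis; with |DR| = 14.8, R = (42.79, 17.64). ∠DRW = 57.7° gives RW at -131.4° from the x-axis; with |RW| = 27.0, W = (24.93, -2.614). Then |EW| = |W − E| = 8.530.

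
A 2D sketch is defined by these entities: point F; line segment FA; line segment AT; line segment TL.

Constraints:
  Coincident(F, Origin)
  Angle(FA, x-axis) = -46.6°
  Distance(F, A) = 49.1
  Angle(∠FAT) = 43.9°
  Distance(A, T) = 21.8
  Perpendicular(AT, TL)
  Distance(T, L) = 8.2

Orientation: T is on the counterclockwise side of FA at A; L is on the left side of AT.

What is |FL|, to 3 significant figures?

29.2

F is at the origin; FA runs at -46.6° with length 49.1, so A = 49.1·(cos -46.6°, sin -46.6°) = (33.7, -35.7). ∠FAT = 43.9°, so AT runs at -46.6° + (180° − 43.9°) = 89.5° from the x-axis; with |AT| = 21.8, T = A + 21.8·(cos 89.5°, sin 89.5°) = (33.9, -13.9). The perpendicularity gives TL at right angles to AT; with |TL| = 8.2 on the left of AT, L = T + 8.2·(-1.00, 0.00873) = (25.7, -13.8). Then |FL| = |L − F| = 29.2.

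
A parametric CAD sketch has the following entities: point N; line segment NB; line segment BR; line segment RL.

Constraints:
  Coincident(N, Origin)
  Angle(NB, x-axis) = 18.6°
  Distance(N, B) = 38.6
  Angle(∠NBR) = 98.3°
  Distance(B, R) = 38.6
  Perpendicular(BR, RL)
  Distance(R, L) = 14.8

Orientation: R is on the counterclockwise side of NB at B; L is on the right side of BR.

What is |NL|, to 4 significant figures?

68.99

∠NBR = 98.3°, so BR runs at 18.6° + (180° − 98.3°) = 100.3° from the x-axis; with |BR| = 38.6, R = B + 38.6·(cos 100.3°, sin 100.3°) = (29.68, 50.29). The perpendicularity gives RL at right angles to BR; with |RL| = 14.8 on the right of BR, L = R + 14.8·(0.9839, 0.1788) = (44.24, 52.94). Then |NL| = |L − N| = 68.99.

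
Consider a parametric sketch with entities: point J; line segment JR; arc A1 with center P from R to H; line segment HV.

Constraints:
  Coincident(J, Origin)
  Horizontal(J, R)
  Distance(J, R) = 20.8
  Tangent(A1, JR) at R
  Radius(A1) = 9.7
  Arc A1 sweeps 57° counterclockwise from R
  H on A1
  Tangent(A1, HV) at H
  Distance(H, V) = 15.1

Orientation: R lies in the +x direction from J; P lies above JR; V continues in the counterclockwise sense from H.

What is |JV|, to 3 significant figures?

40.9

On A1, R sits at bearing -90° from P; a 57° counterclockwise sweep puts H at bearing -33°, so H = P + 9.7·(cos -33°, sin -33°) = (28.9, 4.42). A1 meets HV tangentially, so PH is at right angles to HV, so HV runs along (−sin -33°, cos -33°); with |HV| = 15.1, V = (37.2, 17.1). Then |JV| = |V − J| = 40.9.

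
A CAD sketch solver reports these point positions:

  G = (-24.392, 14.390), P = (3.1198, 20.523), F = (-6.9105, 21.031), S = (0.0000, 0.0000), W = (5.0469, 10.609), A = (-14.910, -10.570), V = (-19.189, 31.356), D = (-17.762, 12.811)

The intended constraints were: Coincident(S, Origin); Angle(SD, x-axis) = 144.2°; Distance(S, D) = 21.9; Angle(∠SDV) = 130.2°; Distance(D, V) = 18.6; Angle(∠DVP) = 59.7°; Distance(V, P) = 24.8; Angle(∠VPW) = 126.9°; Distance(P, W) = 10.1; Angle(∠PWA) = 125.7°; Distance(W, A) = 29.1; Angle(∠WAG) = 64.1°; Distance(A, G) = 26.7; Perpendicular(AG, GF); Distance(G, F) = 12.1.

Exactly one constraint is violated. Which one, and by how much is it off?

Distance(G, F) = 12.1 — off by 6.60.

S = (0.00, 0.00) ✓; SD at 144.2° ✓; |SD| = 21.90 ✓; ∠SDV = 130.2° ✓; |DV| = 18.60 ✓; ∠DVP = 59.70° ✓; |VP| = 24.80 ✓; ∠VPW = 126.9° ✓; |PW| = 10.10 ✓; ∠PWA = 125.7° ✓; |WA| = 29.10 ✓; ∠WAG = 64.10° ✓; |AG| = 26.70 ✓; ∠(AG, GF) = 90.00° ✓; |GF| = 18.70 ✗.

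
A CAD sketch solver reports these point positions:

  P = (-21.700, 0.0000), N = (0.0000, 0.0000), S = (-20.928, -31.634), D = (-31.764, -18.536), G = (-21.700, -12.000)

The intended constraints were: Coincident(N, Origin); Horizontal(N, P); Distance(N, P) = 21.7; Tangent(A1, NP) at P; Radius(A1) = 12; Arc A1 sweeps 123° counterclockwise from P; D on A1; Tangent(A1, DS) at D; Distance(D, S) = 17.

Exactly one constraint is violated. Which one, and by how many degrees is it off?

Tangent(A1, DS) at D — off by 6.60°.

N = (0.00, 0.00) ✓; N.y = 0.00, P.y = 0.00 ✓; |NP| = 21.70 ✓; ∠(GP, PN) = 90.00° ✓; |GP| = 12.00 ✓; bearing(G→D) − bearing(G→P) = 123.0° ✓; |GD| = 12.00 ✓; ∠(GD, DS) = 83.40° ✗; |DS| = 17.00 ✓.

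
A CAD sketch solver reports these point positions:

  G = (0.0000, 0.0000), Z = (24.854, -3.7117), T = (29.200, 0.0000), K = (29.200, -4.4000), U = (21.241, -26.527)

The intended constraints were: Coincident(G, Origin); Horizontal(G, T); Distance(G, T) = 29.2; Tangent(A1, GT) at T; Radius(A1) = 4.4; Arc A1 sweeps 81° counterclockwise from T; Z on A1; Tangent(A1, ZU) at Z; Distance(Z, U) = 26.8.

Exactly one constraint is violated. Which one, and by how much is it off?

Distance(Z, U) = 26.8 — off by 3.70.

G = (0.00, 0.00) ✓; G.y = 0.00, T.y = 0.00 ✓; |GT| = 29.20 ✓; ∠(KT, TG) = 90.00° ✓; |KT| = 4.400 ✓; bearing(K→Z) − bearing(K→T) = 81.00° ✓; |KZ| = 4.400 ✓; ∠(KZ, ZU) = 90.00° ✓; |ZU| = 23.10 ✗.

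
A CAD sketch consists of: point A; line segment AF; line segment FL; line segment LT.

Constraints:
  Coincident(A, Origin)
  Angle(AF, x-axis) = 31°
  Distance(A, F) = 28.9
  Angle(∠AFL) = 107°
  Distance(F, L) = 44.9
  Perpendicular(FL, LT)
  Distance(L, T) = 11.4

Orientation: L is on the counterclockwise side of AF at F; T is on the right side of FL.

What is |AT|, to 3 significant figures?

66.1

A is at the origin; AF runs at 31.0° with length 28.9, so F = 28.9·(cos 31.0°, sin 31.0°) = (24.8, 14.9). ∠AFL = 107.0°, so FL runs at 31.0° + (180° − 107.0°) = 104° from the x-axis; with |FL| = 44.9, L = F + 44.9·(cos 104°, sin 104°) = (13.9, 58.5). FL ⟂ LT; with |LT| = 11.4 on the right of FL, T = L + 11.4·(0.970, 0.242) = (25.0, 61.2). Then |AT| = |T − A| = 66.1.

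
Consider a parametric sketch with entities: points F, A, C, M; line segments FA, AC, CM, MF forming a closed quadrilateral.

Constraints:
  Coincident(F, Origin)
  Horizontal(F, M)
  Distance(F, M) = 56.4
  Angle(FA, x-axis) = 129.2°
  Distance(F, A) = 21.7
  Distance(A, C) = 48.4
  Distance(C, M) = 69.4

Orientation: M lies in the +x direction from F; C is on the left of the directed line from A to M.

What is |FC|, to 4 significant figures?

57.74

Checks: F = (0.00, 0.00) ✓; |AC| = 48.40 ✓; |CM| = 69.40 ✓.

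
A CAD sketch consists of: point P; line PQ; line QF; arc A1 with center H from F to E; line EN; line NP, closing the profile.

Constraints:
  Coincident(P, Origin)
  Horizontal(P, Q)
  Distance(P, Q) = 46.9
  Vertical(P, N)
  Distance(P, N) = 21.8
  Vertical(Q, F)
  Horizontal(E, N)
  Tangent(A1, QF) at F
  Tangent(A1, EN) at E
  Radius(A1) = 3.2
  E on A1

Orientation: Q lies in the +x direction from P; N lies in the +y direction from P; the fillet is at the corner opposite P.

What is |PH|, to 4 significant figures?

47.49

P is at the origin; PQ is horizontal with |PQ| = 46.9 and Q on the +x side, so Q = (46.90, 0.000). PN is vertical with |PN| = 21.8 and N on the +y side, so N = (0.000, 21.80). The virtual corner opposite P is at (46.90, 21.80). Since A1 is tangent to QF there, HF ⟂ QF and tangency of A1 to EN means the radius HE is perpendicular to EN, with radius 3.2, so the center H sits 3.2 in from both sides at H = (43.70, 18.60). Then |PH| = |H − P| = 47.49.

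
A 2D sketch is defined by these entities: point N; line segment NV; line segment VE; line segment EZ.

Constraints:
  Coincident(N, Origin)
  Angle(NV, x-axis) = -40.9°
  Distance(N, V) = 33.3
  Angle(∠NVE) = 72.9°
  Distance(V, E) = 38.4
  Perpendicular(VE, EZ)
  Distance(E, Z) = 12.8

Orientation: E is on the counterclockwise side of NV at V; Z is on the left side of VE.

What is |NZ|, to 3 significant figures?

34.4

∠NVE = 72.9°, so VE runs at -40.9° + (180° − 72.9°) = 66.2° from the x-axis; with |VE| = 38.4, E = V + 38.4·(cos 66.2°, sin 66.2°) = (40.7, 13.3). VE ⟂ EZ; with |EZ| = 12.8 on the left of VE, Z = E + 12.8·(-0.915, 0.404) = (29.0, 18.5). Then |NZ| = |Z − N| = 34.4.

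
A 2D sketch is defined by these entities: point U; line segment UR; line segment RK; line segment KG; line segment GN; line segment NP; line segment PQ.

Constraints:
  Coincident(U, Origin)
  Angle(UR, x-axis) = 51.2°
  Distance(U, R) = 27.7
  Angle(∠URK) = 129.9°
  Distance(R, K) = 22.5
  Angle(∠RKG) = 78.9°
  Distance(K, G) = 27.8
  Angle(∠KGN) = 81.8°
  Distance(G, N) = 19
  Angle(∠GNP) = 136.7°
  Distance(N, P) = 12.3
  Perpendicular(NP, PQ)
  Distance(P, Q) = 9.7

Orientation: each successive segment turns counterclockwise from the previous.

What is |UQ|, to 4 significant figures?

25.33

∠GNP = 136.7° gives NP at -16.10° from the x-axis; with |NP| = 12.3, P = (8.735, 13.29). The perpendicularity gives PQ at right angles to NP, so PQ runs at 73.90°; with |PQ| = 9.7, Q = (11.43, 22.61). Then |UQ| = |Q − U| = 25.33.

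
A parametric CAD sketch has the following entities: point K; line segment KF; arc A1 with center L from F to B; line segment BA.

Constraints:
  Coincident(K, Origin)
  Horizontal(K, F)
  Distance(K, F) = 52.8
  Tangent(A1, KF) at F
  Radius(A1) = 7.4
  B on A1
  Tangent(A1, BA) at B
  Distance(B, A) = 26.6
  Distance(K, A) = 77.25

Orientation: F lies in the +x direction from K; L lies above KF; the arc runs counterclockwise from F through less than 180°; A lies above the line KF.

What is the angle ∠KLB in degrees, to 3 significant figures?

142°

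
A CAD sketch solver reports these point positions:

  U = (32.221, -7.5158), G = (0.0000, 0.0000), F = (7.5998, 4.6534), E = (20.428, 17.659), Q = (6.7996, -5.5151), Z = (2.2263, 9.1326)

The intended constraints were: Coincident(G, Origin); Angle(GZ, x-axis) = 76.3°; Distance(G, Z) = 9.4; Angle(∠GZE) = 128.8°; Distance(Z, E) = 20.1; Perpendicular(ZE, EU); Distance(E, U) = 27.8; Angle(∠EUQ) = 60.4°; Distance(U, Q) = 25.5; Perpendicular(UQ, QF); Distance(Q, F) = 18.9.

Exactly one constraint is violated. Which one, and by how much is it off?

Distance(Q, F) = 18.9 — off by 8.70.

G = (0.00, 0.00) ✓; GZ at 76.30° ✓; |GZ| = 9.400 ✓; ∠GZE = 128.8° ✓; |ZE| = 20.10 ✓; ∠(ZE, EU) = 90.00° ✓; |EU| = 27.80 ✓; ∠EUQ = 60.40° ✓; |UQ| = 25.50 ✓; ∠(UQ, QF) = 90.00° ✓; |QF| = 10.20 ✗.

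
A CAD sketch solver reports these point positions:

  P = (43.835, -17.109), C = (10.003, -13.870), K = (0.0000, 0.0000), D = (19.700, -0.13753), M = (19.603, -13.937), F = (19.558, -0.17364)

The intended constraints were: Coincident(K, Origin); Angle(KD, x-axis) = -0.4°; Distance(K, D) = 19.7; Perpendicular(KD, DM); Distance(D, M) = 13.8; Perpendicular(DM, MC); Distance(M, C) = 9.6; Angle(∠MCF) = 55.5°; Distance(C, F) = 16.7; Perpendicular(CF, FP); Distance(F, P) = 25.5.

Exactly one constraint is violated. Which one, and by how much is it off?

Distance(F, P) = 25.5 — off by 4.10.

K = (0.00, 0.00) ✓; KD at -0.4000° ✓; |KD| = 19.70 ✓; ∠(KD, DM) = 90.00° ✓; |DM| = 13.80 ✓; ∠(DM, MC) = 90.00° ✓; |MC| = 9.600 ✓; ∠MCF = 55.50° ✓; |CF| = 16.70 ✓; ∠(CF, FP) = 90.00° ✓; |FP| = 29.60 ✗.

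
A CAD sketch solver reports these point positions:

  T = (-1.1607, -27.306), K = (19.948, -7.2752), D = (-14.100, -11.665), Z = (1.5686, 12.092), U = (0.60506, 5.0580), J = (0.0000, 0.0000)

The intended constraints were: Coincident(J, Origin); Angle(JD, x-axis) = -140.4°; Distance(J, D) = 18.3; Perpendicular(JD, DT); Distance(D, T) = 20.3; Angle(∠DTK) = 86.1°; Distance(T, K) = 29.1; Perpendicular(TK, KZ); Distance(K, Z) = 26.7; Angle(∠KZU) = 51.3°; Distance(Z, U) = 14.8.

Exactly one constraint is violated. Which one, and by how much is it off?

Distance(Z, U) = 14.8 — off by 7.70.

J = (0.00, 0.00) ✓; JD at -140.4° ✓; |JD| = 18.30 ✓; ∠(JD, DT) = 90.00° ✓; |DT| = 20.30 ✓; ∠DTK = 86.10° ✓; |TK| = 29.10 ✓; ∠(TK, KZ) = 90.00° ✓; |KZ| = 26.70 ✓; ∠KZU = 51.30° ✓; |ZU| = 7.100 ✗.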